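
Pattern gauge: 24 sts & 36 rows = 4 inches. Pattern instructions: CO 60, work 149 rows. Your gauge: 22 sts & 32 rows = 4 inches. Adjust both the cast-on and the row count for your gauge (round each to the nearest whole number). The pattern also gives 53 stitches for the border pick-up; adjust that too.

Cast on 55 stitches; work 132 rows; border pick-up 49 stitches.

Stitches: 60 × 22/24 = 55.00 → 55.
Rows: 149 × 32/36 = 132.44 → 132.
border pick-up: 53 × 22/24 = 48.58 → 49.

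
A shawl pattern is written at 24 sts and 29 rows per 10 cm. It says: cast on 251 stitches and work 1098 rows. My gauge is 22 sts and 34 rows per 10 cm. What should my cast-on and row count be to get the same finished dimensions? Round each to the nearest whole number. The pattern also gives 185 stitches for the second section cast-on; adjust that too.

Cast on 230 stitches; work 1287 rows; second section cast-on 170 stitches.

Stitches: 251 × 22/24 = 230.08 → 230.
Rows: 1098 × 34/29 = 1287.31 → 1287.
second section cast-on: 185 × 22/24 = 169.58 → 170.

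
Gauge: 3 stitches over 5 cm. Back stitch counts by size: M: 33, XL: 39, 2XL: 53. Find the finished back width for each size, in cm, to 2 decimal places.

3/5 = 0.6 sts per cm.
M: 33 / 0.6 = 55.000 → 55.00 cm.
XL: 39 / 0.6 = 65.000 → 65.00 cm.
2XL: 53 / 0.6 = 88.333 → 88.33 cm.

M 55.00 cm; XL 65.00 cm; 2XL 88.33 cm.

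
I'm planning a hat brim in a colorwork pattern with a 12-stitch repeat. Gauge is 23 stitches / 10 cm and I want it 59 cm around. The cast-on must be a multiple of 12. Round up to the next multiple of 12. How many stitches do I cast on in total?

144 stitches.

23 / 10 = 2.3 sts per cm.
59 × 2.3 = 135.70 sts.
Next multiple of 12: 144.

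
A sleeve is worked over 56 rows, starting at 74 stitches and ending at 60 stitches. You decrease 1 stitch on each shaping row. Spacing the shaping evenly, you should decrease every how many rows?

Decrease every 4th row.

Stitches to remove: |60 − 74| = 14.
Shaping rows needed: 14 / 1 = 14.
56 rows / 14 = every 4 rows.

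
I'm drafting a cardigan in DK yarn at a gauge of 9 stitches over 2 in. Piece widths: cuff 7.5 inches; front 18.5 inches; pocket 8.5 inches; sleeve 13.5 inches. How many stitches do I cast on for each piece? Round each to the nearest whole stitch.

cuff 34; front 83; pocket 38; sleeve 61.

Rate = 9/2 = 4.5 sts per in.
cuff: 7.5 × 4.5 = 33.75 → 34.
front: 18.5 × 4.5 = 83.25 → 83.
pocket: 8.5 × 4.5 = 38.25 → 38.
sleeve: 13.5 × 4.5 = 60.75 → 61.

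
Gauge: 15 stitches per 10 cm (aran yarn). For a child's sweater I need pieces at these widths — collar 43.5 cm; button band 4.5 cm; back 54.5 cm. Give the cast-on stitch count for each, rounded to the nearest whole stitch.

Rate = 15/10 = 1.5 sts per cm.
collar: 43.5 × 1.5 = 65.25 → 65.
button band: 4.5 × 1.5 = 6.75 → 7.
back: 54.5 × 1.5 = 81.75 → 82.

collar 65; button band 7; back 82.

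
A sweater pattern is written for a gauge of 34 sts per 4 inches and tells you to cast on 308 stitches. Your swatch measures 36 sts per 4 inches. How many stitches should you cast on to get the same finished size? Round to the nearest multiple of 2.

326 stitches.

Scale factor = 36 / 34 = 1.059.
308 × 36 / 34 = 326.12 sts.
→ 326 sts.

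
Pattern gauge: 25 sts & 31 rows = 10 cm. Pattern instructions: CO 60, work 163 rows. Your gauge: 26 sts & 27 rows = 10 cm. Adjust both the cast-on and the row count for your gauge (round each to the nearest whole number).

Stitches: 60 × 26/25 = 62.40 → 62.
Rows: 163 × 27/31 = 141.97 → 142.

Cast on 62 stitches; work 142 rows.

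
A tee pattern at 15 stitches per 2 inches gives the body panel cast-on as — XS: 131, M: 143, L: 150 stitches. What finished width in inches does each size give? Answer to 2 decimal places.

15/2 = 7.5 sts per in.
XS: 131 / 7.5 = 17.467 → 17.47 in.
M: 143 / 7.5 = 19.067 → 19.07 in.
L: 150 / 7.5 = 20.000 → 20.00 in.

XS 17.47 inches; M 19.07 inches; L 20.00 inches.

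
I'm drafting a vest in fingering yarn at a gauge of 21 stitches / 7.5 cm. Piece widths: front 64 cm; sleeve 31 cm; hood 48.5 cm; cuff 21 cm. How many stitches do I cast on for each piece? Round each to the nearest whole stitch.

Rate = 21/7.5 = 2.8 sts per cm.
front: 64 × 2.8 = 179.20 → 179.
sleeve: 31 × 2.8 = 86.80 → 87.
hood: 48.5 × 2.8 = 135.80 → 136.
cuff: 21 × 2.8 = 58.80 → 59.

front 179; sleeve 87; hood 136; cuff 59.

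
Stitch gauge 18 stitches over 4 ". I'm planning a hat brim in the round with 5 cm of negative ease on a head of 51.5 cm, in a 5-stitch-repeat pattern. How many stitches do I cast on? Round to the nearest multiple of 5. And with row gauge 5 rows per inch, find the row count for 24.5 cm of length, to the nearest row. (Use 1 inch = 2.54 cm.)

Cast on 80 stitches; work 48 rows.

Finished = 51.5 − 5 = 46.5 cm.
46.5 cm × 1/2.54 = 18.31 inches.
18/4 = 4.5 sts per in; 18.31 × 4.5 = 82.38 sts.
Nearest multiple of 5 → 80.
24.5 cm = 9.65 inches; × 5 = 48.23 → 48 rows.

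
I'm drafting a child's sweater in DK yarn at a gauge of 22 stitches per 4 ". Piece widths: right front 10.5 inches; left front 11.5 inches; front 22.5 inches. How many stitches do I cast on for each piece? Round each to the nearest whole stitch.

right front 58; left front 63; front 124.

Rate = 22/4 = 5.5 sts per in.
right front: 10.5 × 5.5 = 57.75 → 58.
left front: 11.5 × 5.5 = 63.25 → 63.
front: 22.5 × 5.5 = 123.75 → 124.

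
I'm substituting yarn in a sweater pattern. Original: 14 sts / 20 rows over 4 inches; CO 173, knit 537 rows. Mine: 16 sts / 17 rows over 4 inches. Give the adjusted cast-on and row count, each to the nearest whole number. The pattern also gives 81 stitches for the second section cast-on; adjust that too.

Stitches: 173 × 16/14 = 197.71 → 198.
Rows: 537 × 17/20 = 456.45 → 456.
second section cast-on: 81 × 16/14 = 92.57 → 93.

Cast on 198 stitches; work 456 rows; second section cast-on 93 stitches.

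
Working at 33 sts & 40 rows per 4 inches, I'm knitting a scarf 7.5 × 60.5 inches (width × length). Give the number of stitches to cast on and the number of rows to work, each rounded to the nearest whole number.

Cast on 62 stitches and work 605 rows.

Stitch gauge = 33/4 = 8.25 sts/in; 7.5 × 8.25 = 61.88 → 62 sts.
Row gauge = 40/4 = 10 rows/in; 60.5 × 10 = 605.00 → 605 rows.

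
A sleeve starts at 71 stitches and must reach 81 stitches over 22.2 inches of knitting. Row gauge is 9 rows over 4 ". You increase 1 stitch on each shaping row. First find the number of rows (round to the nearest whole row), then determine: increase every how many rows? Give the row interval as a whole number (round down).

Increase every 5th row.

Rows = 22.2 × 2.25 = 49.9 → 50 rows.
Stitches to add: 10 → 10 shaping rows (at 1 st each).
50 / 10 = 5.00 → every 5 rows.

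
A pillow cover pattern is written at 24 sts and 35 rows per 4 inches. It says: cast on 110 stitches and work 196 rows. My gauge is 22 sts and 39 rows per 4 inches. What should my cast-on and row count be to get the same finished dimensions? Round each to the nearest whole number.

Cast on 101 stitches; work 218 rows.

Stitches: 110 × 22/24 = 100.83 → 101.
Rows: 196 × 39/35 = 218.40 → 218.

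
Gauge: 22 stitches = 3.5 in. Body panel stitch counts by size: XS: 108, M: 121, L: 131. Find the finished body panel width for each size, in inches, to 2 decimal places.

XS 17.18 inches; M 19.25 inches; L 20.84 inches.

22/3.5 = 6.286 sts per in.
XS: 108 / 6.286 = 17.182 → 17.18 in.
M: 121 / 6.286 = 19.250 → 19.25 in.
L: 131 / 6.286 = 20.841 → 20.84 in.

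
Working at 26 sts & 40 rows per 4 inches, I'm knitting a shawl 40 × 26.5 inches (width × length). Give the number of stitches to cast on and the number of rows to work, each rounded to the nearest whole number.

Cast on 260 stitches and work 265 rows.

Stitch gauge = 26/4 = 6.5 sts/in; 40 × 6.5 = 260.00 → 260 sts.
Row gauge = 40/4 = 10 rows/in; 26.5 × 10 = 265.00 → 265 rows.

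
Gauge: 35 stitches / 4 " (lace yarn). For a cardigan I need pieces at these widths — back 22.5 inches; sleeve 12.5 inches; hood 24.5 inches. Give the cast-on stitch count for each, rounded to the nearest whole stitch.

back 197; sleeve 109; hood 214.

Rate = 35/4 = 8.75 sts per in.
back: 22.5 × 8.75 = 196.88 → 197.
sleeve: 12.5 × 8.75 = 109.38 → 109.
hood: 24.5 × 8.75 = 214.38 → 214.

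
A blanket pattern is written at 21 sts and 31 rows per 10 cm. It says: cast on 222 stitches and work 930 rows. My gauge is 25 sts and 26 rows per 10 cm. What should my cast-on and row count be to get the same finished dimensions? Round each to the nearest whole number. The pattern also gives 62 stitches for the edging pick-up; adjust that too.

Stitches: 222 × 25/21 = 264.29 → 264.
Rows: 930 × 26/31 = 780.00 → 780.
edging pick-up: 62 × 25/21 = 73.81 → 74.

Cast on 264 stitches; work 780 rows; edging pick-up 74 stitches.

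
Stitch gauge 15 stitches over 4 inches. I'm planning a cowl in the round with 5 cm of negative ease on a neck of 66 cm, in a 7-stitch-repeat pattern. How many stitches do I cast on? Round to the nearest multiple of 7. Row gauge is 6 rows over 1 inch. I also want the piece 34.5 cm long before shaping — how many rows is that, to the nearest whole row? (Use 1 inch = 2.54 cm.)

Finished = 66 − 5 = 61 cm.
61 cm × 1/2.54 = 24.02 inches.
15/4 = 3.75 sts per in; 24.02 × 3.75 = 90.06 sts.
Nearest multiple of 7 → 91.
34.5 cm = 13.58 inches; × 6 = 81.50 → 81 rows.

Cast on 91 stitches; work 81 rows.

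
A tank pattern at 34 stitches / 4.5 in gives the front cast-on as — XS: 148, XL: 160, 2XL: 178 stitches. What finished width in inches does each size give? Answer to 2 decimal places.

XS 19.59 inches; XL 21.18 inches; 2XL 23.56 inches.

34/4.5 = 7.556 sts per in.
XS: 148 / 7.556 = 19.588 → 19.59 in.
XL: 160 / 7.556 = 21.176 → 21.18 in.
2XL: 178 / 7.556 = 23.559 → 23.56 in.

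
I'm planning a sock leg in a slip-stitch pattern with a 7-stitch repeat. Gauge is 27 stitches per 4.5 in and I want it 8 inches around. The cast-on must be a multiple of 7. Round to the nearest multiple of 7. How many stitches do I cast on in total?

27 / 4.5 = 6 sts per inch.
8 × 6 = 48.00 sts.
Nearest multiple of 7: 49.

49 stitches.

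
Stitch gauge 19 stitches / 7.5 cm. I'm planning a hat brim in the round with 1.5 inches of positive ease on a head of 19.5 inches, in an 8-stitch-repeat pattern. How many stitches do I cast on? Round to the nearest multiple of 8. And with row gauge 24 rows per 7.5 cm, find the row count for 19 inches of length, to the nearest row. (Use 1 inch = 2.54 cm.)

Cast on 136 stitches; work 154 rows.

Finished = 19.5 + 1.5 = 21 inches.
21 inches × 2.54 = 53.34 cm.
19/7.5 = 2.533 sts per cm; 53.34 × 2.533 = 135.13 sts.
Nearest multiple of 8 → 136.
19 inches = 48.26 cm; × 3.2 = 154.43 → 154 rows.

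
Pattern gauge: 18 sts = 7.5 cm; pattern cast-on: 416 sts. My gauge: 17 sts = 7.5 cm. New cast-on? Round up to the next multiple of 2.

Scale factor = 17 / 18 = 0.944.
416 × 17 / 18 = 392.89 sts.
→ 394 sts.

CO 394 sts.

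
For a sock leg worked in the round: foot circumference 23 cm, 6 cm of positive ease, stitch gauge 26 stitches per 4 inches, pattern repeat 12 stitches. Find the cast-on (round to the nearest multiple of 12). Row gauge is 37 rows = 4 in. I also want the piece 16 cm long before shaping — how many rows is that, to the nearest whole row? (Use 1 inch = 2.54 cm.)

Cast on 72 stitches; work 58 rows.

Finished = 23 + 6 = 29 cm.
29 cm × 1/2.54 = 11.42 inches.
26/4 = 6.5 sts per in; 11.42 × 6.5 = 74.21 sts.
Nearest multiple of 12 → 72.
16 cm = 6.30 inches; × 9.25 = 58.27 → 58 rows.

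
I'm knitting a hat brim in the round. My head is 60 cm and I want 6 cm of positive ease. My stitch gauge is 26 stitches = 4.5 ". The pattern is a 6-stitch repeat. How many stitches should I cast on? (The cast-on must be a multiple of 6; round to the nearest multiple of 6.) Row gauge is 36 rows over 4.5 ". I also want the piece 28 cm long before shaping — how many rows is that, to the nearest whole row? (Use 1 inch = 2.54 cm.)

Cast on 150 stitches; work 88 rows.

Finished = 60 + 6 = 66 cm.
66 cm × 1/2.54 = 25.98 inches.
26/4.5 = 5.778 sts per in; 25.98 × 5.778 = 150.13 sts.
Nearest multiple of 6 → 150.
28 cm = 11.02 inches; × 8 = 88.19 → 88 rows.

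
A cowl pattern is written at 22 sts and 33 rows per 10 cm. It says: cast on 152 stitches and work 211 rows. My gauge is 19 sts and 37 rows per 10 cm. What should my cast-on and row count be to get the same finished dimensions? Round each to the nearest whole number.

Cast on 131 stitches; work 237 rows.

Stitches: 152 × 19/22 = 131.27 → 131.
Rows: 211 × 37/33 = 236.58 → 237.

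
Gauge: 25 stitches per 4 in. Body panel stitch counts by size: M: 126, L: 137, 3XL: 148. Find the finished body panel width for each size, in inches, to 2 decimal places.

25/4 = 6.25 sts per in.
M: 126 / 6.25 = 20.160 → 20.16 in.
L: 137 / 6.25 = 21.920 → 21.92 in.
3XL: 148 / 6.25 = 23.680 → 23.68 in.

M 20.16 inches; L 21.92 inches; 3XL 23.68 inches.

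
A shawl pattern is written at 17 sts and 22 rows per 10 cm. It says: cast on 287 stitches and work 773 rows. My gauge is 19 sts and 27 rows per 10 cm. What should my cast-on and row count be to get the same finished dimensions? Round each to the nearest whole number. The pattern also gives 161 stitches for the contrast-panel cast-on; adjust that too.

Stitches: 287 × 19/17 = 320.76 → 321.
Rows: 773 × 27/22 = 948.68 → 949.
contrast-panel cast-on: 161 × 19/17 = 179.94 → 180.

Cast on 321 stitches; work 949 rows; contrast-panel cast-on 180 stitches.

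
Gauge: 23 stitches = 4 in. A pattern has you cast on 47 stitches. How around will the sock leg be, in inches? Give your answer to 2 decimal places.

23 stitches / 4 inch = 5.75 stitches per inch.
47 / 5.75 = 8.174 inches.

8.17 inches.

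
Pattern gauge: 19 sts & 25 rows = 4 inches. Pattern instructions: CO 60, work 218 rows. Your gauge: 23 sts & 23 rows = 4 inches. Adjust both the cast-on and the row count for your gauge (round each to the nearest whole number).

Stitches: 60 × 23/19 = 72.63 → 73.
Rows: 218 × 23/25 = 200.56 → 201.

Cast on 73 stitches; work 201 rows.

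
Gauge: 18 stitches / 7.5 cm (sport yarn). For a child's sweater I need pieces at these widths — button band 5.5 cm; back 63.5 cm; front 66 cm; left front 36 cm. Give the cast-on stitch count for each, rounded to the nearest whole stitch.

button band 13; back 152; front 158; left front 86.

Rate = 18/7.5 = 2.4 sts per cm.
button band: 5.5 × 2.4 = 13.20 → 13.
back: 63.5 × 2.4 = 152.40 → 152.
front: 66 × 2.4 = 158.40 → 158.
left front: 36 × 2.4 = 86.40 → 86.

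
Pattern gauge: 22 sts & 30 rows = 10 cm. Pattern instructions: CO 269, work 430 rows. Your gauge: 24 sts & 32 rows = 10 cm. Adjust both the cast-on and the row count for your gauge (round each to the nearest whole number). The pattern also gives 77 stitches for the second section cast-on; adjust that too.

Stitches: 269 × 24/22 = 293.45 → 293.
Rows: 430 × 32/30 = 458.67 → 459.
second section cast-on: 77 × 24/22 = 84.00 → 84.

Cast on 293 stitches; work 459 rows; second section cast-on 84 stitches.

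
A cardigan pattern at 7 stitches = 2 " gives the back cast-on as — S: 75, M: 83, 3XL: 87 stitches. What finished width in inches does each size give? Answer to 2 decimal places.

7/2 = 3.5 sts per in.
S: 75 / 3.5 = 21.429 → 21.43 in.
M: 83 / 3.5 = 23.714 → 23.71 in.
3XL: 87 / 3.5 = 24.857 → 24.86 in.

S 21.43 inches; M 23.71 inches; 3XL 24.86 inches.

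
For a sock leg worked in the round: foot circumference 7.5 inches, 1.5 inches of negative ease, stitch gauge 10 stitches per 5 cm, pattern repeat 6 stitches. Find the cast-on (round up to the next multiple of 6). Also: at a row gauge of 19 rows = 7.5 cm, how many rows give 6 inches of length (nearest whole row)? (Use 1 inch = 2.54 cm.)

Cast on 36 stitches; work 39 rows.

Finished = 7.5 − 1.5 = 6 inches.
6 inches × 2.54 = 15.24 cm.
10/5 = 2 sts per cm; 15.24 × 2 = 30.48 sts.
Next multiple of 6 → 36.
6 inches = 15.24 cm; × 2.533 = 38.61 → 39 rows.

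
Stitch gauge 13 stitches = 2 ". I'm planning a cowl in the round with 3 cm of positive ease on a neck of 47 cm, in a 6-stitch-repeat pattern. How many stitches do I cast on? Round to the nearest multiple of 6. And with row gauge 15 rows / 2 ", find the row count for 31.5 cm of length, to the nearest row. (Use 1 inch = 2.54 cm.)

Finished = 47 + 3 = 50 cm.
50 cm × 1/2.54 = 19.69 inches.
13/2 = 6.5 sts per in; 19.69 × 6.5 = 127.95 sts.
Nearest multiple of 6 → 126.
31.5 cm = 12.40 inches; × 7.5 = 93.01 → 93 rows.

Cast on 126 stitches; work 93 rows.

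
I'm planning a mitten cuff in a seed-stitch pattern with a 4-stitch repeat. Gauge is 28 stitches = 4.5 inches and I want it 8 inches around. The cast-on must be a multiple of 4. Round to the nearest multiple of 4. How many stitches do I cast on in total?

CO 48 sts.

28 / 4.5 = 6.222 sts per inch.
8 × 6.222 = 49.78 sts.
Nearest multiple of 4: 48.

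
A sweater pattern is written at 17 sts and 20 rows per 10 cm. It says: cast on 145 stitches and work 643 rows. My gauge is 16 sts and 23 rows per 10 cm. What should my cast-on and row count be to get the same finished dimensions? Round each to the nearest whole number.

Stitches: 145 × 16/17 = 136.47 → 136.
Rows: 643 × 23/20 = 739.45 → 739.

Cast on 136 stitches; work 739 rows.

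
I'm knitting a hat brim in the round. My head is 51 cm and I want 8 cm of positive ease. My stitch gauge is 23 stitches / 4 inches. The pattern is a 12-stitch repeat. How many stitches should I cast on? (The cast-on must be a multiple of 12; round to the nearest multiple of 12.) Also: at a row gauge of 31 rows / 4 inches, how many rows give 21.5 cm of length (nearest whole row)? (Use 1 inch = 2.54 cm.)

Finished = 51 + 8 = 59 cm.
59 cm × 1/2.54 = 23.23 inches.
23/4 = 5.75 sts per in; 23.23 × 5.75 = 133.56 sts.
Nearest multiple of 12 → 132.
21.5 cm = 8.46 inches; × 7.75 = 65.60 → 66 rows.

Cast on 132 stitches; work 66 rows.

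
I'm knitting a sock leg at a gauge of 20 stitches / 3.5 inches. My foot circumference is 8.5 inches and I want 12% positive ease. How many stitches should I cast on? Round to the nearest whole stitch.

CO 54 sts.

Finished = 8.5 × 1.12 = 9.52 in.
20 / 3.5 = 5.714 sts per inch.
9.52 × 5.714 = 54.40 sts.
→ 54 sts.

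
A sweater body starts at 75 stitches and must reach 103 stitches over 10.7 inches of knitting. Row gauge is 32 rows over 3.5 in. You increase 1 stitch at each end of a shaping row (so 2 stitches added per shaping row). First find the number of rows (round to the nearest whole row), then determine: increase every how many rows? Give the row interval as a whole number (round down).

Increase every 7th row.

Rows = 10.7 × 9.143 = 97.8 → 98 rows.
Stitches to add: 28 → 14 shaping rows (at 2 st each).
98 / 14 = 7.00 → every 7 rows.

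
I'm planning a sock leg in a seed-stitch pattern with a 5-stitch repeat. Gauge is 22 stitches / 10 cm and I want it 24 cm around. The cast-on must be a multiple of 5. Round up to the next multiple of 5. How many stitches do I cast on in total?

22 / 10 = 2.2 sts per cm.
24 × 2.2 = 52.80 sts.
Next multiple of 5: 55.

CO 55 sts.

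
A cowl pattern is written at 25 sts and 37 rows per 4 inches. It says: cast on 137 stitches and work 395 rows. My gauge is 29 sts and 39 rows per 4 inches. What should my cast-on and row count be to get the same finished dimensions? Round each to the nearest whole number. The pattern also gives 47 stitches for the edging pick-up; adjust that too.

Stitches: 137 × 29/25 = 158.92 → 159.
Rows: 395 × 39/37 = 416.35 → 416.
edging pick-up: 47 × 29/25 = 54.52 → 55.

Cast on 159 stitches; work 416 rows; edging pick-up 55 stitches.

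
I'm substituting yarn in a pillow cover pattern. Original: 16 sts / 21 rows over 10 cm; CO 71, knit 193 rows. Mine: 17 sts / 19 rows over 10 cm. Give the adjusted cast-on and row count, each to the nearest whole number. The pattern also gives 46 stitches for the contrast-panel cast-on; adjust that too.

Cast on 75 stitches; work 175 rows; contrast-panel cast-on 49 stitches.

Stitches: 71 × 17/16 = 75.44 → 75.
Rows: 193 × 19/21 = 174.62 → 175.
contrast-panel cast-on: 46 × 17/16 = 48.88 → 49.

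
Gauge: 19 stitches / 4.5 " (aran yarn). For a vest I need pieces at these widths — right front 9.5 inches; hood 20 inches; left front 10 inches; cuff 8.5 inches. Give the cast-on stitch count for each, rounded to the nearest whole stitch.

right front 40; hood 84; left front 42; cuff 36.

Rate = 19/4.5 = 4.222 sts per in.
right front: 9.5 × 4.222 = 40.11 → 40.
hood: 20 × 4.222 = 84.44 → 84.
left front: 10 × 4.222 = 42.22 → 42.
cuff: 8.5 × 4.222 = 35.89 → 36.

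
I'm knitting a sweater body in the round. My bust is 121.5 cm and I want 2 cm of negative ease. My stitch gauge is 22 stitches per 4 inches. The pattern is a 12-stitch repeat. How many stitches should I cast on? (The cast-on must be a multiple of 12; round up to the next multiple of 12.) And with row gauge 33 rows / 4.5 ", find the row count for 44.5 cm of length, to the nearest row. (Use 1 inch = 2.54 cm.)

Finished = 121.5 − 2 = 119.5 cm.
119.5 cm × 1/2.54 = 47.05 inches.
22/4 = 5.5 sts per in; 47.05 × 5.5 = 258.76 sts.
Next multiple of 12 → 264.
44.5 cm = 17.52 inches; × 7.333 = 128.48 → 128 rows.

Cast on 264 stitches; work 128 rows.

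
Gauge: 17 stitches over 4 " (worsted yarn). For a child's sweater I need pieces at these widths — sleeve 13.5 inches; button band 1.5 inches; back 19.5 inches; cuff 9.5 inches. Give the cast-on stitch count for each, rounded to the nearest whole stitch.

sleeve 57; button band 6; back 83; cuff 40.

Rate = 17/4 = 4.25 sts per in.
sleeve: 13.5 × 4.25 = 57.38 → 57.
button band: 1.5 × 4.25 = 6.38 → 6.
back: 19.5 × 4.25 = 82.88 → 83.
cuff: 9.5 × 4.25 = 40.38 → 40.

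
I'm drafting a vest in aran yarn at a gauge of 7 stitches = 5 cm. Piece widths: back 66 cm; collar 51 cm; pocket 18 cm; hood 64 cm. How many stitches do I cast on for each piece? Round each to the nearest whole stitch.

back 92; collar 71; pocket 25; hood 90.

Rate = 7/5 = 1.4 sts per cm.
back: 66 × 1.4 = 92.40 → 92.
collar: 51 × 1.4 = 71.40 → 71.
pocket: 18 × 1.4 = 25.20 → 25.
hood: 64 × 1.4 = 89.60 → 90.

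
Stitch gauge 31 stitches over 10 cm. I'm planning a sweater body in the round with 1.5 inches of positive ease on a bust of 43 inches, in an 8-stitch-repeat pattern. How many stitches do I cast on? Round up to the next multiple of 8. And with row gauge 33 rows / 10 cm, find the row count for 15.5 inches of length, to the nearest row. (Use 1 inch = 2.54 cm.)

Cast on 352 stitches; work 130 rows.

Finished = 43 + 1.5 = 44.5 inches.
44.5 inches × 2.54 = 113.03 cm.
31/10 = 3.1 sts per cm; 113.03 × 3.1 = 350.39 sts.
Next multiple of 8 → 352.
15.5 inches = 39.37 cm; × 3.3 = 129.92 → 130 rows.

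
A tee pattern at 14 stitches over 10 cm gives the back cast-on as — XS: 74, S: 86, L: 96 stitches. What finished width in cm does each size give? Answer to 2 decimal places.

XS 52.86 cm; S 61.43 cm; L 68.57 cm.

14/10 = 1.4 sts per cm.
XS: 74 / 1.4 = 52.857 → 52.86 cm.
S: 86 / 1.4 = 61.429 → 61.43 cm.
L: 96 / 1.4 = 68.571 → 68.57 cm.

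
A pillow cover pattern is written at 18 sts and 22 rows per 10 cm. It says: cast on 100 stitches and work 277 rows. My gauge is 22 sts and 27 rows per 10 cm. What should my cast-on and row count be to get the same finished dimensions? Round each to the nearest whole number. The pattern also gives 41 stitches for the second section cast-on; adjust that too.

Stitches: 100 × 22/18 = 122.22 → 122.
Rows: 277 × 27/22 = 339.95 → 340.
second section cast-on: 41 × 22/18 = 50.11 → 50.

Cast on 122 stitches; work 340 rows; second section cast-on 50 stitches.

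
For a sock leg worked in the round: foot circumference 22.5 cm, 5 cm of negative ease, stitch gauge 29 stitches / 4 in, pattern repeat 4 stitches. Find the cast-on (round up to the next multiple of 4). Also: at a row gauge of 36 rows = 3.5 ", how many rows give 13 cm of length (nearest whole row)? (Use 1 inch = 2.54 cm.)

Finished = 22.5 − 5 = 17.5 cm.
17.5 cm × 1/2.54 = 6.89 inches.
29/4 = 7.25 sts per in; 6.89 × 7.25 = 49.95 sts.
Next multiple of 4 → 52.
13 cm = 5.12 inches; × 10.286 = 52.64 → 53 rows.

Cast on 52 stitches; work 53 rows.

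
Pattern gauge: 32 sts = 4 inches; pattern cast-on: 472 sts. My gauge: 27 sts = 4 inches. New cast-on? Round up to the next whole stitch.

Scale factor = 27 / 32 = 0.844.
472 × 27 / 32 = 398.25 sts.
→ 399 sts.

Cast on 399 stitches.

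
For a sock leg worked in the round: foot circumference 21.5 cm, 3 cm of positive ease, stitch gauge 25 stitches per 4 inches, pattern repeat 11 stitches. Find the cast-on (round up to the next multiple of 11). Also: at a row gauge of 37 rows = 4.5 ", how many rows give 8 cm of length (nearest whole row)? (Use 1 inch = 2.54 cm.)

Finished = 21.5 + 3 = 24.5 cm.
24.5 cm × 1/2.54 = 9.65 inches.
25/4 = 6.25 sts per in; 9.65 × 6.25 = 60.29 sts.
Next multiple of 11 → 66.
8 cm = 3.15 inches; × 8.222 = 25.90 → 26 rows.

Cast on 66 stitches; work 26 rows.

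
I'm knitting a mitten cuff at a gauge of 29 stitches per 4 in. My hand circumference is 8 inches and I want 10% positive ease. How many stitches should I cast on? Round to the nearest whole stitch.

Finished = 8 × 1.10 = 8.80 in.
29 / 4 = 7.25 sts per inch.
8.80 × 7.25 = 63.80 sts.
→ 64 sts.

Cast on 64 stitches.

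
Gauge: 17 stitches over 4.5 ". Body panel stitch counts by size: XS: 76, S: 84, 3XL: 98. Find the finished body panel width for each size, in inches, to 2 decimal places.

17/4.5 = 3.778 sts per in.
XS: 76 / 3.778 = 20.118 → 20.12 in.
S: 84 / 3.778 = 22.235 → 22.24 in.
3XL: 98 / 3.778 = 25.941 → 25.94 in.

XS 20.12 inches; S 22.24 inches; 3XL 25.94 inches.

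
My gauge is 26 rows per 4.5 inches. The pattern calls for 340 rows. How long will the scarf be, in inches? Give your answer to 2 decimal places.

26 rows / 4.5 inch = 5.778 rows per inch.
340 / 5.778 = 58.846 inches.

58.85 inches.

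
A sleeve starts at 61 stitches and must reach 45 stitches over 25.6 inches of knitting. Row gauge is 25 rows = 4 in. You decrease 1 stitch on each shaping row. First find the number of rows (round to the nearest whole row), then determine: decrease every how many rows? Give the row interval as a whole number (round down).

Rows = 25.6 × 6.25 = 160.0 → 160 rows.
Stitches to remove: 16 → 16 shaping rows (at 1 st each).
160 / 16 = 10.00 → every 10 rows.

Decrease every 10th row.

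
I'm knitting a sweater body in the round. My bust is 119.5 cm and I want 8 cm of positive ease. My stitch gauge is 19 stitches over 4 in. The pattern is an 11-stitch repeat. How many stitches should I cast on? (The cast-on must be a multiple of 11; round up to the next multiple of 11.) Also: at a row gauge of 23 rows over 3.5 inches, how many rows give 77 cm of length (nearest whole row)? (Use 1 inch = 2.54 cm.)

Cast on 242 stitches; work 199 rows.

Finished = 119.5 + 8 = 127.5 cm.
127.5 cm × 1/2.54 = 50.20 inches.
19/4 = 4.75 sts per in; 50.20 × 4.75 = 238.44 sts.
Next multiple of 11 → 242.
77 cm = 30.31 inches; × 6.571 = 199.21 → 199 rows.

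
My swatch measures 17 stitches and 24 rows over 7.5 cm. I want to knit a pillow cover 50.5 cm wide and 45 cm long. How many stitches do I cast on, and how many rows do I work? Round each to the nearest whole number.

Cast on 114 stitches and work 144 rows.

Stitch gauge = 17/7.5 = 2.267 sts/cm; 50.5 × 2.267 = 114.47 → 114 sts.
Row gauge = 24/7.5 = 3.2 rows/cm; 45 × 3.2 = 144.00 → 144 rows.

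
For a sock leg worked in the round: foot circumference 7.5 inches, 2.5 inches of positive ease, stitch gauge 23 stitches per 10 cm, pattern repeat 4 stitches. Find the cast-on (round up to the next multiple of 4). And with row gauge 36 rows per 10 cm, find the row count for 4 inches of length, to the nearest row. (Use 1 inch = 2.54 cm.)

Cast on 60 stitches; work 37 rows.

Finished = 7.5 + 2.5 = 10 inches.
10 inches × 2.54 = 25.40 cm.
23/10 = 2.3 sts per cm; 25.40 × 2.3 = 58.42 sts.
Next multiple of 4 → 60.
4 inches = 10.16 cm; × 3.6 = 36.58 → 37 rows.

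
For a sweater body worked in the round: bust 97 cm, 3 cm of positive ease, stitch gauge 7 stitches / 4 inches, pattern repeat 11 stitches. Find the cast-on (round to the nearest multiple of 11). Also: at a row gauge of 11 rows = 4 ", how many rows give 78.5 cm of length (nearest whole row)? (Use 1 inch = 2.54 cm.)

Finished = 97 + 3 = 100 cm.
100 cm × 1/2.54 = 39.37 inches.
7/4 = 1.75 sts per in; 39.37 × 1.75 = 68.90 sts.
Nearest multiple of 11 → 66.
78.5 cm = 30.91 inches; × 2.75 = 84.99 → 85 rows.

Cast on 66 stitches; work 85 rows.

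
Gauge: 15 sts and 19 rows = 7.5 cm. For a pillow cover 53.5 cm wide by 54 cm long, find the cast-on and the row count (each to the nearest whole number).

Stitch gauge = 15/7.5 = 2 sts/cm; 53.5 × 2 = 107.00 → 107 sts.
Row gauge = 19/7.5 = 2.533 rows/cm; 54 × 2.533 = 136.80 → 137 rows.

Cast on 107 stitches and work 137 rows.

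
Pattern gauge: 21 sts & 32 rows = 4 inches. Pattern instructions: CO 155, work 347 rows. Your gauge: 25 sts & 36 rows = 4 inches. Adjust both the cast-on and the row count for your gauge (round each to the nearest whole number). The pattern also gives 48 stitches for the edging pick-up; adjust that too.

Stitches: 155 × 25/21 = 184.52 → 185.
Rows: 347 × 36/32 = 390.38 → 390.
edging pick-up: 48 × 25/21 = 57.14 → 57.

Cast on 185 stitches; work 390 rows; edging pick-up 57 stitches.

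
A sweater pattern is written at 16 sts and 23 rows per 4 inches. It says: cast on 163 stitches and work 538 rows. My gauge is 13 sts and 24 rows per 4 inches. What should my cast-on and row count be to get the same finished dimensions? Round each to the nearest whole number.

Cast on 132 stitches; work 561 rows.

Stitches: 163 × 13/16 = 132.44 → 132.
Rows: 538 × 24/23 = 561.39 → 561.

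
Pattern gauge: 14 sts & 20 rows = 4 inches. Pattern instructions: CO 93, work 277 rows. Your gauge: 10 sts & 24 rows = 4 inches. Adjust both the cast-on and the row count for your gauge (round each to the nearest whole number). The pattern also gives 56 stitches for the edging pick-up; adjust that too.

Cast on 66 stitches; work 332 rows; edging pick-up 40 stitches.

Stitches: 93 × 10/14 = 66.43 → 66.
Rows: 277 × 24/20 = 332.40 → 332.
edging pick-up: 56 × 10/14 = 40.00 → 40.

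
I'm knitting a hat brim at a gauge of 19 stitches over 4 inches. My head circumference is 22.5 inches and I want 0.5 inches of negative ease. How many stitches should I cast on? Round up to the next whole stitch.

Finished = 22.5 − 0.5 = 22 in.
19 / 4 = 4.75 sts per inch.
22.00 × 4.75 = 104.50 sts.
→ 105 sts.

Cast on 105 stitches.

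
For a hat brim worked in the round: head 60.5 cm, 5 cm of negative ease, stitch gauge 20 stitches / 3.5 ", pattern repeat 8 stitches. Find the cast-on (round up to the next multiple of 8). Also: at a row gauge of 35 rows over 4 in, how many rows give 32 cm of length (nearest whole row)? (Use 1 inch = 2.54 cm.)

Finished = 60.5 − 5 = 55.5 cm.
55.5 cm × 1/2.54 = 21.85 inches.
20/3.5 = 5.714 sts per in; 21.85 × 5.714 = 124.86 sts.
Next multiple of 8 → 128.
32 cm = 12.60 inches; × 8.75 = 110.24 → 110 rows.

Cast on 128 stitches; work 110 rows.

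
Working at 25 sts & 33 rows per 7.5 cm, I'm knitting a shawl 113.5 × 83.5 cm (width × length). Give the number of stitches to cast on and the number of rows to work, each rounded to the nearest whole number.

Cast on 378 stitches and work 367 rows.

Stitch gauge = 25/7.5 = 3.333 sts/cm; 113.5 × 3.333 = 378.33 → 378 sts.
Row gauge = 33/7.5 = 4.4 rows/cm; 83.5 × 4.4 = 367.40 → 367 rows.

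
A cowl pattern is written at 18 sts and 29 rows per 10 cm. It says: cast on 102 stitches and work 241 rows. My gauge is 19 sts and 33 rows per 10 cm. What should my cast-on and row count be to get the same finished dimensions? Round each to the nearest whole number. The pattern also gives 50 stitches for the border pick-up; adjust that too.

Stitches: 102 × 19/18 = 107.67 → 108.
Rows: 241 × 33/29 = 274.24 → 274.
border pick-up: 50 × 19/18 = 52.78 → 53.

Cast on 108 stitches; work 274 rows; border pick-up 53 stitches.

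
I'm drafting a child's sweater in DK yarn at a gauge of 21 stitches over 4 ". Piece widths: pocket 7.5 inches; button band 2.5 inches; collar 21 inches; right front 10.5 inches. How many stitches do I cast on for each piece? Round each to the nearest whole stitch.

Rate = 21/4 = 5.25 sts per in.
pocket: 7.5 × 5.25 = 39.38 → 39.
button band: 2.5 × 5.25 = 13.12 → 13.
collar: 21 × 5.25 = 110.25 → 110.
right front: 10.5 × 5.25 = 55.12 → 55.

pocket 39; button band 13; collar 110; right front 55.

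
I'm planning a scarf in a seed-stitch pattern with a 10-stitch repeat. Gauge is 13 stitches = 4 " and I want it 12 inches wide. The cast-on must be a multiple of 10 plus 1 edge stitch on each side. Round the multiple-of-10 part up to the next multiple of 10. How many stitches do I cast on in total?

13 / 4 = 3.25 sts per inch.
12 × 3.25 = 39.00 sts.
Less 2 edge sts → 37.00 for the repeat.
Next multiple of 10: 40.
Add back 2 edge sts → 42.

CO 42 sts.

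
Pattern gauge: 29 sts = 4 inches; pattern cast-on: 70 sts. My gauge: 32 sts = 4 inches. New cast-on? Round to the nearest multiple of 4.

CO 76 sts.

Scale factor = 32 / 29 = 1.103.
70 × 32 / 29 = 77.24 sts.
→ 76 sts.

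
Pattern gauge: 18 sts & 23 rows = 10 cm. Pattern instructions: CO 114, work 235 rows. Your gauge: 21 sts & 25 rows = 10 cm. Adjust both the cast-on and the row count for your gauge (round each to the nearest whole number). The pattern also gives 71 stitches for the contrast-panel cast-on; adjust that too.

Stitches: 114 × 21/18 = 133.00 → 133.
Rows: 235 × 25/23 = 255.43 → 255.
contrast-panel cast-on: 71 × 21/18 = 82.83 → 83.

Cast on 133 stitches; work 255 rows; contrast-panel cast-on 83 stitches.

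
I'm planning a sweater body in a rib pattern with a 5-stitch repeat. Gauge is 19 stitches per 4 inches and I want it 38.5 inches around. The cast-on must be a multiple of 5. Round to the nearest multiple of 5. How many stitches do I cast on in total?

CO 185 sts.

19 / 4 = 4.75 sts per inch.
38.5 × 4.75 = 182.88 sts.
Nearest multiple of 5: 185.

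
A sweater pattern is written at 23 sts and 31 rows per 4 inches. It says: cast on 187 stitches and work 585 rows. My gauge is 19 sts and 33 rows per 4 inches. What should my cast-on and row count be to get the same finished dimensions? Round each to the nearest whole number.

Cast on 154 stitches; work 623 rows.

Stitches: 187 × 19/23 = 154.48 → 154.
Rows: 585 × 33/31 = 622.74 → 623.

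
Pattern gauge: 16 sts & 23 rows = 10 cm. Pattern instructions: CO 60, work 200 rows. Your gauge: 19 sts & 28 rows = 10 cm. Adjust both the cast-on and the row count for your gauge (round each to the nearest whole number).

Cast on 71 stitches; work 243 rows.

Stitches: 60 × 19/16 = 71.25 → 71.
Rows: 200 × 28/23 = 243.48 → 243.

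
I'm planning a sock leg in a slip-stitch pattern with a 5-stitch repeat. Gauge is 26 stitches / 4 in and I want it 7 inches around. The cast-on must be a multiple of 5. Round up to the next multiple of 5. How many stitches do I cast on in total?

50 stitches.

26 / 4 = 6.5 sts per inch.
7 × 6.5 = 45.50 sts.
Next multiple of 5: 50.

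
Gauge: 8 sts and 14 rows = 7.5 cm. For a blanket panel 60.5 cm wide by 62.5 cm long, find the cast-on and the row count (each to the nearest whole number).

Stitch gauge = 8/7.5 = 1.067 sts/cm; 60.5 × 1.067 = 64.53 → 65 sts.
Row gauge = 14/7.5 = 1.867 rows/cm; 62.5 × 1.867 = 116.67 → 117 rows.

Cast on 65 stitches and work 117 rows.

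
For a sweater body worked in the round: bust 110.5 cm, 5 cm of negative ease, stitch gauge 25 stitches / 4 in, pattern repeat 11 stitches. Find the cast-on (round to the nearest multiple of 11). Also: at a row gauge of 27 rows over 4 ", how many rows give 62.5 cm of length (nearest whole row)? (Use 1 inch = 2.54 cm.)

Finished = 110.5 − 5 = 105.5 cm.
105.5 cm × 1/2.54 = 41.54 inches.
25/4 = 6.25 sts per in; 41.54 × 6.25 = 259.60 sts.
Nearest multiple of 11 → 264.
62.5 cm = 24.61 inches; × 6.75 = 166.09 → 166 rows.

Cast on 264 stitches; work 166 rows.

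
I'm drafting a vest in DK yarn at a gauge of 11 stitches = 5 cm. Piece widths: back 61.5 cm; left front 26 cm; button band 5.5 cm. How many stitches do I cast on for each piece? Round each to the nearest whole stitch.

back 135; left front 57; button band 12.

Rate = 11/5 = 2.2 sts per cm.
back: 61.5 × 2.2 = 135.30 → 135.
left front: 26 × 2.2 = 57.20 → 57.
button band: 5.5 × 2.2 = 12.10 → 12.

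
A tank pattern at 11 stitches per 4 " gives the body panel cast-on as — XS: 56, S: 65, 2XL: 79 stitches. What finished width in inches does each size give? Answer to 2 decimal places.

XS 20.36 inches; S 23.64 inches; 2XL 28.73 inches.

11/4 = 2.75 sts per in.
XS: 56 / 2.75 = 20.364 → 20.36 in.
S: 65 / 2.75 = 23.636 → 23.64 in.
2XL: 79 / 2.75 = 28.727 → 28.73 in.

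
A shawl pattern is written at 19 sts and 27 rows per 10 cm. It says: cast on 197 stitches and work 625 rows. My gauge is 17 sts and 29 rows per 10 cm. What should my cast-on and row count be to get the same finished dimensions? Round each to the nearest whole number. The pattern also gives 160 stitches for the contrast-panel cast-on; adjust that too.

Stitches: 197 × 17/19 = 176.26 → 176.
Rows: 625 × 29/27 = 671.30 → 671.
contrast-panel cast-on: 160 × 17/19 = 143.16 → 143.

Cast on 176 stitches; work 671 rows; contrast-panel cast-on 143 stitches.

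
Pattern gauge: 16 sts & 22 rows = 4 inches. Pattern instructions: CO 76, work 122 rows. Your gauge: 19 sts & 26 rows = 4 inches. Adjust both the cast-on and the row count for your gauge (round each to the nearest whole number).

Stitches: 76 × 19/16 = 90.25 → 90.
Rows: 122 × 26/22 = 144.18 → 144.

Cast on 90 stitches; work 144 rows.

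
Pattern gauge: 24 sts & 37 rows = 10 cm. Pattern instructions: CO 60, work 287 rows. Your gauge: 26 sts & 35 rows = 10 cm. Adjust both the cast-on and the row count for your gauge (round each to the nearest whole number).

Cast on 65 stitches; work 271 rows.

Stitches: 60 × 26/24 = 65.00 → 65.
Rows: 287 × 35/37 = 271.49 → 271.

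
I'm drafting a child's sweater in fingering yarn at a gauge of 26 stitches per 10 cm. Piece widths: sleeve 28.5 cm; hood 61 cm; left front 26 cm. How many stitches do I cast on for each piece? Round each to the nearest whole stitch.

Rate = 26/10 = 2.6 sts per cm.
sleeve: 28.5 × 2.6 = 74.10 → 74.
hood: 61 × 2.6 = 158.60 → 159.
left front: 26 × 2.6 = 67.60 → 68.

sleeve 74; hood 159; left front 68.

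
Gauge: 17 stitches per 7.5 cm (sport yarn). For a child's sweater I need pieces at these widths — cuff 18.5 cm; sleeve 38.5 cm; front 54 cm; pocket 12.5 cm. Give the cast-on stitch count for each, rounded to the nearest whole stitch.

cuff 42; sleeve 87; front 122; pocket 28.

Rate = 17/7.5 = 2.267 sts per cm.
cuff: 18.5 × 2.267 = 41.93 → 42.
sleeve: 38.5 × 2.267 = 87.27 → 87.
front: 54 × 2.267 = 122.40 → 122.
pocket: 12.5 × 2.267 = 28.33 → 28.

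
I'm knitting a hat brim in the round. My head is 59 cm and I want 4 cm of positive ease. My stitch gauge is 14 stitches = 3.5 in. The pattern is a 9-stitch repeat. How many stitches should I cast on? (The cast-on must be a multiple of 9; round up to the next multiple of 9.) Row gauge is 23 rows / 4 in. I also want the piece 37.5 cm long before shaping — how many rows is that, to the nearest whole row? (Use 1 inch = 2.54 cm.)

Finished = 59 + 4 = 63 cm.
63 cm × 1/2.54 = 24.80 inches.
14/3.5 = 4 sts per in; 24.80 × 4 = 99.21 sts.
Next multiple of 9 → 108.
37.5 cm = 14.76 inches; × 5.75 = 84.89 → 85 rows.

Cast on 108 stitches; work 85 rows.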